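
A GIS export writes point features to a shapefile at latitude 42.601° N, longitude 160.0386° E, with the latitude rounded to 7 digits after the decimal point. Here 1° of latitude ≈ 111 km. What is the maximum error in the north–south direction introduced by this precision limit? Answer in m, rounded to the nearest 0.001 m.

Rounding to 7 decimal places leaves the latitude within ±5e-08° of the true value.
So the N–S error is at most 5e-08 × 111000 = 0.00555 m.

0.006 m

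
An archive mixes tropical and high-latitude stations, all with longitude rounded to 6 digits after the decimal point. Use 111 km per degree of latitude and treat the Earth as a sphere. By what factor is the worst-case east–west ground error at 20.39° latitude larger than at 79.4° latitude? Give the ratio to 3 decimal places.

Rounding to 6 decimal places leaves the longitude within ±5e-07° of the true value.
Error at 20.39° = 5e-07° × 111000 × cos 20.39° ≈ 0.0555 × 0.9373 = 0.052023 m.
Error at 79.4° = 5e-07° × 111000 × cos 79.4° ≈ 0.0555 × 0.1840 = 0.010209 m.
The ratio reduces to cos 20.39° / cos 79.4° = 0.9373/0.1840 ≈ 5.0956.

5.096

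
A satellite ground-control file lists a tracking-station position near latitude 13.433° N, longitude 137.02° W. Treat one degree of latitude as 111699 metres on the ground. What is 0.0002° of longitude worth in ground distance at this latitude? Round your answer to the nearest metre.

22 metres

One degree of longitude here spans 111699 × cos 13.433° = 111699 × 0.9726 ≈ 108643 m; 0.0002° of that is 21.7286 m.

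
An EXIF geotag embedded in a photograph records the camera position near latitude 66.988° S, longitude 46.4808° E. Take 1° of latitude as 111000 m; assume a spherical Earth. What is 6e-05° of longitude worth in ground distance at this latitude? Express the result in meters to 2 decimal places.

At 66.988° a degree of longitude is 111000 × cos 66.988° ≈ 43392.6 m, so 6e-05° corresponds to 2.60355 m.

2.60 meters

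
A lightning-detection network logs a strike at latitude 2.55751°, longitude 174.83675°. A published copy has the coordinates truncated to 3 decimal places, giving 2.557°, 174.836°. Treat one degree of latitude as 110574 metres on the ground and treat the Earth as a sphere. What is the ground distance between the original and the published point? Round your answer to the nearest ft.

329 ft

The latitude changed by +0.00051° and the longitude by +0.00075°.
N–S: 0.00051° × 110574 m/° = 56.3927 m.
E–W at 2.557°: 0.00075° × 110574 × cos 2.557° = 0.00075 × 110574 × 0.9990 ≈ 82.8479 m.
Combined displacement = (56.3927² + 82.8479²)^½ ≈ 100.219 m.
Converting: 100.219 m × 3.2808 ft/m ≈ 328.8 ft.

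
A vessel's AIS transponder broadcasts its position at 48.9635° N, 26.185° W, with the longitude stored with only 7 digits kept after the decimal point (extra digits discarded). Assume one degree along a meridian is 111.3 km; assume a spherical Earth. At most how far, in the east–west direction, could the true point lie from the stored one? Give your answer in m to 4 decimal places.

0.0073 m

Truncating at 7 decimal places can drop up to a full unit in the last place, so the longitude may be off by as much as 1e-07°.
At latitude 48.9635° a degree of longitude spans 111300 m × cos 48.9635° = 111300 × 0.6565 ≈ 73072.9 m.
East–west error: 1e-07° × 73072.9 m/° ≈ 0.00730729 m.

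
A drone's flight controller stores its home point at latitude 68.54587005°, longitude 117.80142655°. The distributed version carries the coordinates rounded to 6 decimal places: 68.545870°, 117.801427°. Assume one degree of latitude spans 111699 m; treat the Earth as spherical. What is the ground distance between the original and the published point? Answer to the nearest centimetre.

The latitude changed by +0.00000005° and the longitude by -0.00000045°.
North–south shift: 0.00000005 × 111699 = 0.00558495 m.
East–west at this latitude: -0.00000045° × 111699 × cos 68.5459° ≈ -0.00000045 × 40854.6 = -0.0183846 m.
Combined displacement = (0.00558495² + 0.0183846²)^½ ≈ 0.0192142 m.
That is 0.0192142 m = 1.9214 cm.

2 centimetres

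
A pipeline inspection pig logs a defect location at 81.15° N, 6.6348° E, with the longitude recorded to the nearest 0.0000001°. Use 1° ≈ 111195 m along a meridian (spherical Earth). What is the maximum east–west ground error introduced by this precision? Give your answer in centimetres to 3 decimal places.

0.086 centimetres

Rounding to 7 decimal places leaves the longitude within ±5e-08° of the true value.
One degree of longitude at 81.15° is 111195 × cos 81.15° ≈ 111195 × 0.1538 = 17107.1 m.
Maximum E–W displacement: 5e-08 × 17107.1 = 0.000855357 m.
That is 0.000855357 m = 0.085536 cm.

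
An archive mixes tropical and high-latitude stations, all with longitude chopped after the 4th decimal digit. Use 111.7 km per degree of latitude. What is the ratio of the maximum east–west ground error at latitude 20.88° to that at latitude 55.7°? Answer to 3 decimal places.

1.658

Truncating at 4 decimal places can drop up to a full unit in the last place, so the longitude may be off by as much as 0.0001°.
At 20.88°: 0.0001° × 111700 × cos 20.88° = 0.0001 × 111700 × 0.9343 ≈ 10.436 m.
At 55.7°: 0.0001° × 111700 × cos 55.7° = 0.0001 × 111700 × 0.5635 ≈ 6.2946 m.
Ratio: 10.436 / 6.2946 = cos 20.88° / cos 55.7° ≈ 1.6580.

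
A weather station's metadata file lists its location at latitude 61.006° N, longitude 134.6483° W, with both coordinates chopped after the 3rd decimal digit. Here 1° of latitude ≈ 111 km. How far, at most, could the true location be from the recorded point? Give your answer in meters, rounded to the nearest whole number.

Truncating at 3 decimal places can drop up to a full unit in the last place, so each coordinate may be off by as much as 0.001°.
North–south component: 0.001° × 111000 = 111 m.
E–W at 61.006°: 0.001° × 111000 × cos 61.006° = 0.001 × 111000 × 0.4847 ≈ 53.8037 m.
Worst case both components are at the extreme and orthogonal: √(111² + 53.8037²) ≈ 123.352 m.

123 meters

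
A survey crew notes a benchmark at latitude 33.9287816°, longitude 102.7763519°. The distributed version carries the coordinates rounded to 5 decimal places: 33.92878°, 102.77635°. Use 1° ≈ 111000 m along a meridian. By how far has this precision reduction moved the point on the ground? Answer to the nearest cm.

Δlat = 33.9287816 − 33.92878 = +0.0000016°; Δlon = 102.7763519 − 102.77635 = +0.0000019°.
North–south shift: 0.0000016 × 111000 = 0.1776 m.
East–west at this latitude: 0.0000019° × 111000 × cos 33.9288° ≈ 0.0000019 × 92100.3 = 0.17499 m.
Distance: √(0.1776² + 0.17499²) ≈ 0.249326 m.
That is 0.249326 m = 24.933 cm.

25 cm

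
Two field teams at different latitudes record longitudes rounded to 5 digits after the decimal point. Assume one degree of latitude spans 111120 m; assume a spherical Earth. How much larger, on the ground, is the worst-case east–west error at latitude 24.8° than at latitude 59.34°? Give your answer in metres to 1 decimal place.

Rounding to 5 decimal places leaves the longitude within ±5e-06° of the true value.
At 24.8°: 5e-06° × 111120 × cos 24.8° = 5e-06 × 111120 × 0.9078 ≈ 0.50436 m.
At 59.34°: 5e-06° × 111120 × cos 59.34° = 5e-06 × 111120 × 0.5099 ≈ 0.28332 m.
So the lower-latitude error exceeds the higher by 0.50436 − 0.28332 = 0.22104 m.

0.2 metres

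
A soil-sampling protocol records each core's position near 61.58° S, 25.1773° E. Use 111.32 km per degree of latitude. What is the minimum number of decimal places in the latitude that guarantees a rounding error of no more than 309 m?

One degree of latitude covers 111320 m.
With N decimal places the half-ulp bound is 0.5·10⁻ᴺ°, or 0.5·10⁻ᴺ × 111320 m on the ground.
Setting 55660 × 10⁻ᴺ ≤ 309 gives 10ᴺ ≥ 180.1, i.e. N ≥ 2.26.
At 2 places the error can reach 557 m, but 3 places keeps it to 55.7 m.

3 decimal places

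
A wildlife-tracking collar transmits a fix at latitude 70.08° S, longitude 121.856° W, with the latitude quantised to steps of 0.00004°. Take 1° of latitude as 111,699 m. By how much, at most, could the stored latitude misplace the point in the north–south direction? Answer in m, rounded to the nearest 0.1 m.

With a 0.00004° grid the true value lies within half a step, ±0.00004°/2 = ±2e-05°, of the stored one.
So the N–S error is at most 2e-05 × 111699 = 2.23398 m.

2.2 m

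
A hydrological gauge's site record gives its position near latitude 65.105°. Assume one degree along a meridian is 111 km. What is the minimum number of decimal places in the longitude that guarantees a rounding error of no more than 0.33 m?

5 decimal places

At 65.105° one degree of longitude covers 111000 × cos 65.105° ≈ 111000 × 0.4210 ≈ 46726.2 m.
N decimal places → at most half a unit in the last place, 0.5 × 10⁻ᴺ° = 46726.2/2 × 10⁻ᴺ m.
Need 0.5 × 46726.2 × 10⁻ᴺ ≤ 0.33 → 10⁻ᴺ ≤ 1.412e-05, so N ≥ 4.85.
N = 4 would give 2.34 m (too coarse); N = 5 gives 0.234 m ≤ 0.33 m.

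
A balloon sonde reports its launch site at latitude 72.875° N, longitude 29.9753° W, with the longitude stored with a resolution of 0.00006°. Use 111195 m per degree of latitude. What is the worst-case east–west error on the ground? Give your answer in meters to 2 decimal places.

0.98 meters

With a 0.00006° grid the true value lies within half a step, ±0.00006°/2 = ±3e-05°, of the stored one.
Parallels shrink by cos φ, so at 72.875° a degree of longitude is 111195 × 0.2945 ≈ 32742.2 m.
Maximum E–W displacement: 3e-05 × 32742.2 = 0.982266 m.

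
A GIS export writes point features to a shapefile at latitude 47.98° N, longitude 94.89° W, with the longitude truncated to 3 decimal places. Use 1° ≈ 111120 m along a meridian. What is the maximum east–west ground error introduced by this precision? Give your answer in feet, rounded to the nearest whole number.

244 feet

Truncating at 3 decimal places can drop up to a full unit in the last place, so the longitude may be off by as much as 0.001°.
At latitude 47.98° a degree of longitude spans 111120 m × cos 47.98° = 111120 × 0.6694 ≈ 74382.6 m.
East–west error: 0.001° × 74382.6 m/° ≈ 74.3826 m.
Converting: 74.3826 m × 3.2808 ft/m ≈ 244.04 ft.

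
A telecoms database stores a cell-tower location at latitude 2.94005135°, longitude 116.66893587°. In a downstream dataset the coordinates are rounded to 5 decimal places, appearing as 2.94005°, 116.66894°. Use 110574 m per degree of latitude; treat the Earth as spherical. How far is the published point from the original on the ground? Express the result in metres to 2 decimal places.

0.48 metres

The latitude changed by +0.00000135° and the longitude by -0.00000413°.
N–S: 0.00000135° × 110574 m/° = 0.149275 m.
East–west at this latitude: -0.00000413° × 110574 × cos 2.94005° ≈ -0.00000413 × 110428 = -0.45607 m.
Hypotenuse of the two orthogonal shifts: √(0.149275² + 0.45607²) = 0.479877 m.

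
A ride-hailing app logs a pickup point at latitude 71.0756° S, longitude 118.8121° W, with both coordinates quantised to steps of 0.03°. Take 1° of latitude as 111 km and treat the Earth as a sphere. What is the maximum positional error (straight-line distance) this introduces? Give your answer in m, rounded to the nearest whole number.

1750 m

With a 0.03° grid the true value lies within half a step, ±0.03°/2 = ±0.015°, of the stored one.
N–S: 0.015° × 111000 m/° = 1665 m.
Longitude error → 0.015 × 111000 × cos 71.0756° = 0.015 × 111000 × 0.3243 ≈ 539.993 m.
Worst case both components are at the extreme and orthogonal: √(1665² + 539.993²) ≈ 1750.38 m.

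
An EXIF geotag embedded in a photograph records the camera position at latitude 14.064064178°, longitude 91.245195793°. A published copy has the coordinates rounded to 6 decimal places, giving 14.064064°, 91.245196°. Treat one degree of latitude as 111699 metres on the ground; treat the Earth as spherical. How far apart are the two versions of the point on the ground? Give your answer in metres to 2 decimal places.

0.03 metres

The latitude changed by +0.000000178° and the longitude by -0.000000207°.
N–S: 0.000000178° × 111699 m/° = 0.0198824 m.
E–W at 14.0641°: -0.000000207° × 111699 × cos 14.0641° = -0.000000207 × 111699 × 0.9700 ≈ -0.0224286 m.
Hypotenuse of the two orthogonal shifts: √(0.0198824² + 0.0224286²) = 0.0299725 m.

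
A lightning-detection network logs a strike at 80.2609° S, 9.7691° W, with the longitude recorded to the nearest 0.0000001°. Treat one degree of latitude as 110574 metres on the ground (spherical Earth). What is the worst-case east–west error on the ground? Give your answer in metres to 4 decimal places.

0.0009 metres

Rounding to 7 decimal places leaves the longitude within ±5e-08° of the true value.
One degree of longitude at 80.2609° is 110574 × cos 80.2609° ≈ 110574 × 0.1692 = 18704.9 m.
Maximum E–W displacement: 5e-08 × 18704.9 = 0.000935246 m.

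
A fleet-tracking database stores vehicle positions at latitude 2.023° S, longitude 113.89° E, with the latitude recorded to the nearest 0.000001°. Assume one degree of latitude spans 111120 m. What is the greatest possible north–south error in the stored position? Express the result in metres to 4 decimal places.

Rounding to 6 decimal places leaves the latitude within ±5e-07° of the true value.
Along the meridian that is 5e-07° × 111120 m/° = 0.05556 m.

0.0556 metres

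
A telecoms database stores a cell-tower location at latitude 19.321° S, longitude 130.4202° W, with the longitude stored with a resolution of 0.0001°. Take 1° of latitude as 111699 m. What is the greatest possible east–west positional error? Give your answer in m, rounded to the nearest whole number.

With a 0.0001° grid the true value lies within half a step, ±0.0001°/2 = ±5e-05°, of the stored one.
Parallels shrink by cos φ, so at 19.321° a degree of longitude is 111699 × 0.9437 ≈ 105408 m.
East–west error: 5e-05° × 105408 m/° ≈ 5.2704 m.

5 m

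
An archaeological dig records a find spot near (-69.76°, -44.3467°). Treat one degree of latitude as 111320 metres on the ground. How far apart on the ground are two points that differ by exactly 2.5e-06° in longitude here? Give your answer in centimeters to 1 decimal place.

9.6 centimeters

One degree of longitude here spans 111320 × cos 69.76° = 111320 × 0.3460 ≈ 38511.5 m; 2.5e-06° of that is 0.0962788 m.
That is 0.0962788 m = 9.6279 cm.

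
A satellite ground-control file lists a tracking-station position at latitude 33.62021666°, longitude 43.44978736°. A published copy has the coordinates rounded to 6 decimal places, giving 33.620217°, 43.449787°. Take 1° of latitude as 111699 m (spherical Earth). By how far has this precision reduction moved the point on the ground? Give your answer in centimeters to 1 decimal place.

Δlat = 33.62021666 − 33.620217 = -0.00000034°; Δlon = 43.44978736 − 43.449787 = +0.00000036°.
N–S: -0.00000034° × 111699 m/° = -0.0379777 m.
East–west at this latitude: 0.00000036° × 111699 × cos 33.6202° ≈ 0.00000036 × 93014.7 = 0.0334853 m.
Distance: √(0.0379777² + 0.0334853²) ≈ 0.0506317 m.
That is 0.0506317 m = 5.0632 cm.

5.1 centimeters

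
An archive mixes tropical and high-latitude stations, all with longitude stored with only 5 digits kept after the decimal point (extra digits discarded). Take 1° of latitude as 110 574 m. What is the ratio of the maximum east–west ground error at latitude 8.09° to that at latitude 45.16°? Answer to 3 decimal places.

1.404

Truncating at 5 decimal places can drop up to a full unit in the last place, so the longitude may be off by as much as 1e-05°.
At 8.09°: 1e-05° × 110574 × cos 8.09° = 1e-05 × 110574 × 0.9900 ≈ 1.0947 m.
Error at 45.16° = 1e-05° × 110574 × cos 45.16° ≈ 1.1057 × 0.7051 = 0.77969 m.
Ratio: 1.0947 / 0.77969 = cos 8.09° / cos 45.16° ≈ 1.4041.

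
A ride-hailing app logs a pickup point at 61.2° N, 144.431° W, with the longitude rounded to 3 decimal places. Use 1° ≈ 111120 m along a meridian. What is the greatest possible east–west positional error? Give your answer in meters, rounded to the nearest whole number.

27 meters

Rounding to 3 decimal places leaves the longitude within ±0.0005° of the true value.
One degree of longitude at 61.2° is 111120 × cos 61.2° ≈ 111120 × 0.4818 = 53532.5 m.
East–west error: 0.0005° × 53532.5 m/° ≈ 26.7662 m.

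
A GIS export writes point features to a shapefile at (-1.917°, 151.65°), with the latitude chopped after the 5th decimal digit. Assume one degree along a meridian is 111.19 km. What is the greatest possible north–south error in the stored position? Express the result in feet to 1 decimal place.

Truncating at 5 decimal places can drop up to a full unit in the last place, so the latitude may be off by as much as 1e-05°.
So the N–S error is at most 1e-05 × 111190 = 1.1119 m.
Converting: 1.1119 m × 3.2808 ft/m ≈ 3.648 ft.

3.6 feet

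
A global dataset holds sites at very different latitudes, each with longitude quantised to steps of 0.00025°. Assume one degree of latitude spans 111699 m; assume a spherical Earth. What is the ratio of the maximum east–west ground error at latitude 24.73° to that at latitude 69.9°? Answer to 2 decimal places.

With a 0.00025° grid the true value lies within half a step, ±0.00025°/2 = ±0.000125°, of the stored one.
At 24.73°: 0.000125° × 111699 × cos 24.73° = 0.000125 × 111699 × 0.9083 ≈ 12.682 m.
At 69.9°: 0.000125° × 111699 × cos 69.9° = 0.000125 × 111699 × 0.3437 ≈ 4.7983 m.
The ratio reduces to cos 24.73° / cos 69.9° = 0.9083/0.3437 ≈ 2.6430.

2.64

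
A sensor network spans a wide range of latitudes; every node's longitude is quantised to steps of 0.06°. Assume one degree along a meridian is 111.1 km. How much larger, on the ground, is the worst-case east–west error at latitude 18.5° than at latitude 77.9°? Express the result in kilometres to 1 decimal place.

2.5 kilometres

With a 0.06° grid the true value lies within half a step, ±0.06°/2 = ±0.03°, of the stored one.
At 18.5°: 0.03° × 111100 × cos 18.5° = 0.03 × 111100 × 0.9483 ≈ 3160.8 m.
Error at 77.9° = 0.03° × 111100 × cos 77.9° ≈ 3333 × 0.2096 = 698.66 m.
So the lower-latitude error exceeds the higher by 3160.8 − 698.66 = 2462.1 m.
That is 2462.1 m = 2.4621 km.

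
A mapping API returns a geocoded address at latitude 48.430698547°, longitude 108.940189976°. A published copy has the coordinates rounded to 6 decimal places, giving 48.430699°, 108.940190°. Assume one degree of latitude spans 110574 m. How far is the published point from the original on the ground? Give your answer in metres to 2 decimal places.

The latitude changed by -0.000000453° and the longitude by -0.000000024°.
N–S: -0.000000453° × 110574 m/° = -0.05009 m.
E–W at 48.4307°: -0.000000024° × 110574 × cos 48.4307° = -0.000000024 × 110574 × 0.6635 ≈ -0.00176085 m.
Combined displacement = (0.05009² + 0.00176085²)^½ ≈ 0.050121 m.

0.05 metres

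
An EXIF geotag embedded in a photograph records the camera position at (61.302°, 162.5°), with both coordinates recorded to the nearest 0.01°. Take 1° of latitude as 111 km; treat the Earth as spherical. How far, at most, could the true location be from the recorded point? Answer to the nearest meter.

616 meters

Rounding to 2 decimal places leaves each coordinate within ±0.005° of the true value.
Latitude error → 0.005 × 111000 = 555 m along the meridian.
Longitude error → 0.005 × 111000 × cos 61.302° = 0.005 × 111000 × 0.4802 ≈ 266.507 m.
The two errors are perpendicular, so the maximum displacement is √(555² + 266.507²) ≈ 615.671 m.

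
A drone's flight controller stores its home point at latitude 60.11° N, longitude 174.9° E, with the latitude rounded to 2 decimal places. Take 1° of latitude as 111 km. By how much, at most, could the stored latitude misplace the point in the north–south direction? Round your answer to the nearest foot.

1821 feet

Rounding to 2 decimal places leaves the latitude within ±0.005° of the true value.
North–south distance: 0.005° × 111000 m/° = 555 m.
Converting: 555 m × 3.2808 ft/m ≈ 1820.9 ft.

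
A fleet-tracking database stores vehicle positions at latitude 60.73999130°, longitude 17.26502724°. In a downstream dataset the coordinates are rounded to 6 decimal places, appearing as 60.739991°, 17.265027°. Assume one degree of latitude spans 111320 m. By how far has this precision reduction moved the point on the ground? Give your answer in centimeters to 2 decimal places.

Δlat = 60.73999130 − 60.739991 = +0.00000030°; Δlon = 17.26502724 − 17.265027 = +0.00000024°.
N–S: 0.00000030° × 111320 m/° = 0.033396 m.
East–west at this latitude: 0.00000024° × 111320 × cos 60.74° ≈ 0.00000024 × 54410.3 = 0.0130585 m.
Hypotenuse of the two orthogonal shifts: √(0.033396² + 0.0130585²) = 0.0358583 m.
That is 0.0358583 m = 3.5858 cm.

3.59 centimeters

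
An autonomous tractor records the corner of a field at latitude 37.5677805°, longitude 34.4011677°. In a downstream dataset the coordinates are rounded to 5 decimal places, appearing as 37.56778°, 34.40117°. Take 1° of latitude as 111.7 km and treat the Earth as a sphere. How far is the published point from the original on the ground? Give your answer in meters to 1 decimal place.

Δlat = 37.5677805 − 37.56778 = +0.0000005°; Δlon = 34.4011677 − 34.40117 = -0.0000023°.
N–S: 0.0000005° × 111700 m/° = 0.05585 m.
E–W at 37.5678°: -0.0000023° × 111700 × cos 37.5678° = -0.0000023 × 111700 × 0.7926 ≈ -0.203635 m.
Hypotenuse of the two orthogonal shifts: √(0.05585² + 0.203635²) = 0.211155 m.

0.2 meters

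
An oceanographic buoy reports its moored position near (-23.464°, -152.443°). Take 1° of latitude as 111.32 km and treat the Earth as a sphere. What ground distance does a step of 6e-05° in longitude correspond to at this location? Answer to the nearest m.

6 m

One degree of longitude here spans 111320 × cos 23.464° = 111320 × 0.9173 ≈ 102115 m; 6e-05° of that is 6.1269 m.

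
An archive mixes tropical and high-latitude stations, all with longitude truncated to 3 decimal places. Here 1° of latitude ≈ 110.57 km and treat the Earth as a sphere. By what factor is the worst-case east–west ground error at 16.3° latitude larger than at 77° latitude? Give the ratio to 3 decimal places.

Truncating at 3 decimal places can drop up to a full unit in the last place, so the longitude may be off by as much as 0.001°.
Error at 16.3° = 0.001° × 110570 × cos 16.3° ≈ 110.57 × 0.9598 = 106.13 m.
At 77°: 0.001° × 110570 × cos 77° = 0.001 × 110570 × 0.2250 ≈ 24.873 m.
The ratio reduces to cos 16.3° / cos 77° = 0.9598/0.2250 ≈ 4.2667.

4.267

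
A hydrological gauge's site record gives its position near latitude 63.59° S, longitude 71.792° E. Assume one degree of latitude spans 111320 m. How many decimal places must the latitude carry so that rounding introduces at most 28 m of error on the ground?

4 decimal places

One degree of latitude covers 111320 m.
N decimal places → at most half a unit in the last place, 0.5 × 10⁻ᴺ° = 111320/2 × 10⁻ᴺ m.
Need 0.5 × 111320 × 10⁻ᴺ ≤ 28 → 10⁻ᴺ ≤ 5.031e-04, so N ≥ 3.30.
At 3 places the error can reach 55.7 m, but 4 places keeps it to 5.57 m.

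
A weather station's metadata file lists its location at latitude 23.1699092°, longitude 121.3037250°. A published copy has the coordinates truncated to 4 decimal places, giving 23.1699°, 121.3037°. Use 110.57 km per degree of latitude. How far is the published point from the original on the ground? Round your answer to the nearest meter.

The latitude changed by +0.0000092° and the longitude by +0.0000250°.
North–south shift: 0.0000092 × 110570 = 1.01724 m.
East–west at this latitude: 0.0000250° × 110570 × cos 23.1699° ≈ 0.0000250 × 101652 = 2.54129 m.
Hypotenuse of the two orthogonal shifts: √(1.01724² + 2.54129²) = 2.73733 m.

3 meters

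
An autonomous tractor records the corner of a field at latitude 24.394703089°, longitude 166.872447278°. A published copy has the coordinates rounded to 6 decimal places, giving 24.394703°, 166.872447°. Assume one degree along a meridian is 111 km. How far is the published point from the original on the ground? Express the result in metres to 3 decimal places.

Δlat = 24.394703089 − 24.394703 = +0.000000089°; Δlon = 166.872447278 − 166.872447 = +0.000000278°.
N–S: 0.000000089° × 111000 m/° = 0.009879 m.
E–W at 24.3947°: 0.000000278° × 111000 × cos 24.3947° = 0.000000278 × 111000 × 0.9107 ≈ 0.0281031 m.
Distance: √(0.009879² + 0.0281031²) ≈ 0.0297889 m.

0.030 metres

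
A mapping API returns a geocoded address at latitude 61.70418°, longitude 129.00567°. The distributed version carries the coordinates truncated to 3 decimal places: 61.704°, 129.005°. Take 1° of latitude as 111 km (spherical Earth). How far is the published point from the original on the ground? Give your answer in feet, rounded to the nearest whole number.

Δlat = 61.70418 − 61.704 = +0.00018°; Δlon = 129.00567 − 129.005 = +0.00067°.
North–south shift: 0.00018 × 111000 = 19.98 m.
E–W at 61.704°: 0.00067° × 111000 × cos 61.704° = 0.00067 × 111000 × 0.4740 ≈ 35.2534 m.
Combined displacement = (19.98² + 35.2534²)^½ ≈ 40.5216 m.
In feet: 40.5216 m ÷ 0.3048 ≈ 132.94 ft.

133 feet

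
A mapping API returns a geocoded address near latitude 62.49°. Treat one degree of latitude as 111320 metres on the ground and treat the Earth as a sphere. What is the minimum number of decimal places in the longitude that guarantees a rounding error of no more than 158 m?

At 62.49° one degree of longitude covers 111320 × cos 62.49° ≈ 111320 × 0.4619 ≈ 51419.1 m.
With N decimal places the half-ulp bound is 0.5·10⁻ᴺ°, or 0.5·10⁻ᴺ × 51419.1 m on the ground.
Setting 25709.5 × 10⁻ᴺ ≤ 158 gives 10ᴺ ≥ 162.7, i.e. N ≥ 2.21.
N = 2 would give 257 m (too coarse); N = 3 gives 25.7 m ≤ 158 m.

3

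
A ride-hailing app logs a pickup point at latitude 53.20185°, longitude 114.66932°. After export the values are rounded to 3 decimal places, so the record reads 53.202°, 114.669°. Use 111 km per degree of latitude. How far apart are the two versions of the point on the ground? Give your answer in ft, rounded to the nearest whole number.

The latitude changed by -0.00015° and the longitude by +0.00032°.
North–south shift: -0.00015 × 111000 = -16.65 m.
East–west at this latitude: 0.00032° × 111000 × cos 53.202° ≈ 0.00032 × 66488.5 = 21.2763 m.
Combined displacement = (16.65² + 21.2763²)^½ ≈ 27.0167 m.
In feet: 27.0167 m ÷ 0.3048 ≈ 88.638 ft.

89 ft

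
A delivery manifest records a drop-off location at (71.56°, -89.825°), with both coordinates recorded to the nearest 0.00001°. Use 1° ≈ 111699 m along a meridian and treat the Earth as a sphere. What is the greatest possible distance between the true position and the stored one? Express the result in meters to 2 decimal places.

Rounding to 5 decimal places leaves each coordinate within ±5e-06° of the true value.
N–S: 5e-06° × 111699 m/° = 0.558495 m.
East–west component at 71.56°: 5e-06° × 111699 × cos 71.56° ≈ 5e-06 × 35331.7 ≈ 0.176658 m.
Combining orthogonally: (0.558495² + 0.176658²)^½ ≈ 0.585769 m.

0.59 meters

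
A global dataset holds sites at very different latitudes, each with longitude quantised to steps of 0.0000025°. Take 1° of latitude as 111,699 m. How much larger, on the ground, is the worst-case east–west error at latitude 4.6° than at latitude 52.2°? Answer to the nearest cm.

5 cm

With a 0.0000025° grid the true value lies within half a step, ±0.0000025°/2 = ±1.25e-06°, of the stored one.
Error at 4.6° = 1.25e-06° × 111699 × cos 4.6° ≈ 0.13962 × 0.9968 = 0.13917 m.
At 52.2°: 1.25e-06° × 111699 × cos 52.2° = 1.25e-06 × 111699 × 0.6129 ≈ 0.085576 m.
Difference: 0.13917 − 0.085576 = 0.053598 m.
That is 0.0535976 m = 5.3598 cm.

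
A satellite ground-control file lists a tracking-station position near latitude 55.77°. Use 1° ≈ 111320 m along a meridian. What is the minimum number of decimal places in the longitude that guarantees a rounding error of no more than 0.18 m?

At 55.77° one degree of longitude covers 111320 × cos 55.77° ≈ 111320 × 0.5625 ≈ 62619.3 m.
With N decimal places the half-ulp bound is 0.5·10⁻ᴺ°, or 0.5·10⁻ᴺ × 62619.3 m on the ground.
Need 0.5 × 62619.3 × 10⁻ᴺ ≤ 0.18 → 10⁻ᴺ ≤ 5.749e-06, so N ≥ 5.24.
So 6 decimal places suffice (0.0313 m); 5 would allow up to 0.313 m.

6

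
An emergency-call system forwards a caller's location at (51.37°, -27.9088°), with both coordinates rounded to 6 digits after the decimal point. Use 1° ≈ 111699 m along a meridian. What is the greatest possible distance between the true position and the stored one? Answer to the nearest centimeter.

Rounding to 6 decimal places leaves each coordinate within ±5e-07° of the true value.
N–S: 5e-07° × 111699 m/° = 0.0558495 m.
E–W at 51.37°: 5e-07° × 111699 × cos 51.37° = 5e-07 × 111699 × 0.6243 ≈ 0.0348662 m.
The two errors are perpendicular, so the maximum displacement is √(0.0558495² + 0.0348662²) ≈ 0.0658393 m.
That is 0.0658393 m = 6.5839 cm.

7 centimeters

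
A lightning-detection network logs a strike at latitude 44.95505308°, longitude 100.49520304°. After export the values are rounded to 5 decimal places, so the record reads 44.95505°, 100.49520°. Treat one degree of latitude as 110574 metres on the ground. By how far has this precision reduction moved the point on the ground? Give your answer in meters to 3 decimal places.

The latitude changed by +0.00000308° and the longitude by +0.00000304°.
North–south shift: 0.00000308 × 110574 = 0.340568 m.
E–W at 44.955°: 0.00000304° × 110574 × cos 44.955° = 0.00000304 × 110574 × 0.7077 ≈ 0.237877 m.
Distance: √(0.340568² + 0.237877²) ≈ 0.415418 m.

0.415 meters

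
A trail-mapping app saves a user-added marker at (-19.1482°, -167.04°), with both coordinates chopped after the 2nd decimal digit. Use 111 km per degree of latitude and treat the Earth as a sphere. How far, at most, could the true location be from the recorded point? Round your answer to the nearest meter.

1527 meters

Truncating at 2 decimal places can drop up to a full unit in the last place, so each coordinate may be off by as much as 0.01°.
North–south component: 0.01° × 111000 = 1110 m.
Longitude error → 0.01 × 111000 × cos 19.1482° = 0.01 × 111000 × 0.9447 ≈ 1048.59 m.
The two errors are perpendicular, so the maximum displacement is √(1110² + 1048.59²) ≈ 1526.97 m.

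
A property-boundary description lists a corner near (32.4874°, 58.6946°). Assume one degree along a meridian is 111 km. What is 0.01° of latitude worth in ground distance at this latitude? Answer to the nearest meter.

1110 meters

0.01° × 111000 m/° = 1110 m.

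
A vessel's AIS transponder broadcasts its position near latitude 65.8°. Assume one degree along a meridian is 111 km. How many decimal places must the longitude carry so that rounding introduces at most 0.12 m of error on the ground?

6 decimal places

At 65.8° one degree of longitude covers 111000 × cos 65.8° ≈ 111000 × 0.4099 ≈ 45501.5 m.
With N decimal places the half-ulp bound is 0.5·10⁻ᴺ°, or 0.5·10⁻ᴺ × 45501.5 m on the ground.
Setting 22750.7 × 10⁻ᴺ ≤ 0.12 gives 10ᴺ ≥ 1.896e+05, i.e. N ≥ 5.28.
At 5 places the error can reach 0.228 m, but 6 places keeps it to 0.0228 m.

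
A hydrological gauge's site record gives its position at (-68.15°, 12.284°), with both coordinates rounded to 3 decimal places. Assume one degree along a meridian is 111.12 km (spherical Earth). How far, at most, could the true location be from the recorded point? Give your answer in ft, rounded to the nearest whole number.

194 ft

Rounding to 3 decimal places leaves each coordinate within ±0.0005° of the true value.
North–south component: 0.0005° × 111120 = 55.56 m.
E–W at 68.15°: 0.0005° × 111120 × cos 68.15° = 0.0005 × 111120 × 0.3722 ≈ 20.6782 m.
Worst case both components are at the extreme and orthogonal: √(55.56² + 20.6782²) ≈ 59.2832 m.
Converting: 59.2832 m × 3.2808 ft/m ≈ 194.5 ft.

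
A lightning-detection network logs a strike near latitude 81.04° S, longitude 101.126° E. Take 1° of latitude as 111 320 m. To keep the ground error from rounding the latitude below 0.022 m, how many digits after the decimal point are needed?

One degree of latitude covers 111320 m.
Rounding to N decimal places gives at most 0.5 × 10⁻ᴺ degrees of error, i.e. 0.5 × 10⁻ᴺ × 111320 m.
Need 0.5 × 111320 × 10⁻ᴺ ≤ 0.022 → 10⁻ᴺ ≤ 3.953e-07, so N ≥ 6.40.
At 6 places the error can reach 0.0557 m, but 7 places keeps it to 0.00557 m.

7 decimal places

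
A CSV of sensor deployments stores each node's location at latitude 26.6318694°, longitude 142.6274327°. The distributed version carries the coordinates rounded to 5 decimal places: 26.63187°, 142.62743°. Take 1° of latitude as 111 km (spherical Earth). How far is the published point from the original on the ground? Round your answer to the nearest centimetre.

28 centimetres

The latitude changed by -0.0000006° and the longitude by +0.0000027°.
N–S: -0.0000006° × 111000 m/° = -0.0666 m.
E–W at 26.6319°: 0.0000027° × 111000 × cos 26.6319° = 0.0000027 × 111000 × 0.8939 ≈ 0.267903 m.
Hypotenuse of the two orthogonal shifts: √(0.0666² + 0.267903²) = 0.276058 m.
That is 0.276058 m = 27.606 cm.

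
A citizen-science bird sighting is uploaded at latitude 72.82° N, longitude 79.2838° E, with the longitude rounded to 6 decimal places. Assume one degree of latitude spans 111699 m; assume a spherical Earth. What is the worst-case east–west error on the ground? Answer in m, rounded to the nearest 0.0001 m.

Rounding to 6 decimal places leaves the longitude within ±5e-07° of the true value.
Parallels shrink by cos φ, so at 72.82° a degree of longitude is 111699 × 0.2954 ≈ 32993 m.
Maximum E–W displacement: 5e-07 × 32993 = 0.0164965 m.

0.0165 m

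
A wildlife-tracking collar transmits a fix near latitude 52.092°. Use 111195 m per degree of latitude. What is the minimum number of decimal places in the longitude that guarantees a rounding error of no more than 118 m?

At 52.092° one degree of longitude covers 111195 × cos 52.092° ≈ 111195 × 0.6144 ≈ 68317.7 m.
Rounding to N decimal places gives at most 0.5 × 10⁻ᴺ degrees of error, i.e. 0.5 × 10⁻ᴺ × 68317.7 m.
Need 0.5 × 68317.7 × 10⁻ᴺ ≤ 118 → 10⁻ᴺ ≤ 3.454e-03, so N ≥ 2.46.
At 2 places the error can reach 342 m, but 3 places keeps it to 34.2 m.

3 decimal places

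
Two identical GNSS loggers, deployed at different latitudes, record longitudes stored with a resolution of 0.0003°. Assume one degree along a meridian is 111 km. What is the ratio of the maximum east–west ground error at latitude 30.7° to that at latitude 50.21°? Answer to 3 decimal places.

With a 0.0003° grid the true value lies within half a step, ±0.0003°/2 = ±0.00015°, of the stored one.
At 30.7°: 0.00015° × 111000 × cos 30.7° = 0.00015 × 111000 × 0.8599 ≈ 14.317 m.
Error at 50.21° = 0.00015° × 111000 × cos 50.21° ≈ 16.65 × 0.6400 = 10.656 m.
The ratio reduces to cos 30.7° / cos 50.21° = 0.8599/0.6400 ≈ 1.3436.

1.344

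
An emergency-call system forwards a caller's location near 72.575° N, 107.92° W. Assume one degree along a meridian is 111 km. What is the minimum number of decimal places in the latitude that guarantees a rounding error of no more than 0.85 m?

One degree of latitude covers 111000 m.
N decimal places → at most half a unit in the last place, 0.5 × 10⁻ᴺ° = 111000/2 × 10⁻ᴺ m.
Need 0.5 × 111000 × 10⁻ᴺ ≤ 0.85 → 10⁻ᴺ ≤ 1.532e-05, so N ≥ 4.81.
At 4 places the error can reach 5.55 m, but 5 places keeps it to 0.555 m.

5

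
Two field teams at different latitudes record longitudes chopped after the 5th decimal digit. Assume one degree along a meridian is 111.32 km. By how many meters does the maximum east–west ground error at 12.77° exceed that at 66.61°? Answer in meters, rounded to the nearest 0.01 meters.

0.64 meters

Truncating at 5 decimal places can drop up to a full unit in the last place, so the longitude may be off by as much as 1e-05°.
Error at 12.77° = 1e-05° × 111320 × cos 12.77° ≈ 1.1132 × 0.9753 = 1.0857 m.
Error at 66.61° = 1e-05° × 111320 × cos 66.61° ≈ 1.1132 × 0.3970 = 0.44193 m.
So the lower-latitude error exceeds the higher by 1.0857 − 0.44193 = 0.64374 m.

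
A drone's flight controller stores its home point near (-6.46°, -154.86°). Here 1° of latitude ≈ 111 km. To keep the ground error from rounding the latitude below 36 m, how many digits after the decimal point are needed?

One degree of latitude covers 111000 m.
With N decimal places the half-ulp bound is 0.5·10⁻ᴺ°, or 0.5·10⁻ᴺ × 111000 m on the ground.
Setting 55500 × 10⁻ᴺ ≤ 36 gives 10ᴺ ≥ 1542, i.e. N ≥ 3.19.
N = 3 would give 55.5 m (too coarse); N = 4 gives 5.55 m ≤ 36 m.

4 decimal places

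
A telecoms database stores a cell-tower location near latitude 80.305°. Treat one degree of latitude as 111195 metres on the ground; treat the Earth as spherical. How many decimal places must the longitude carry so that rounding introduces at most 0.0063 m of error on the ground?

At 80.305° one degree of longitude covers 111195 × cos 80.305° ≈ 111195 × 0.1684 ≈ 18725.6 m.
With N decimal places the half-ulp bound is 0.5·10⁻ᴺ°, or 0.5·10⁻ᴺ × 18725.6 m on the ground.
Setting 9362.81 × 10⁻ᴺ ≤ 0.0063 gives 10ᴺ ≥ 1.486e+06, i.e. N ≥ 6.17.
N = 6 would give 0.00936 m (too coarse); N = 7 gives 0.000936 m ≤ 0.0063 m.

7 decimal places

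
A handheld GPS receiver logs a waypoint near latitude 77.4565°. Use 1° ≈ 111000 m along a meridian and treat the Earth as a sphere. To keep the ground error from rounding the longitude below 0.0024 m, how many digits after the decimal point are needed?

At 77.4565° one degree of longitude covers 111000 × cos 77.4565° ≈ 111000 × 0.2172 ≈ 24107.1 m.
N decimal places → at most half a unit in the last place, 0.5 × 10⁻ᴺ° = 24107.1/2 × 10⁻ᴺ m.
Need 0.5 × 24107.1 × 10⁻ᴺ ≤ 0.0024 → 10⁻ᴺ ≤ 1.991e-07, so N ≥ 6.70.
N = 6 would give 0.0121 m (too coarse); N = 7 gives 0.00121 m ≤ 0.0024 m.

7 decimal places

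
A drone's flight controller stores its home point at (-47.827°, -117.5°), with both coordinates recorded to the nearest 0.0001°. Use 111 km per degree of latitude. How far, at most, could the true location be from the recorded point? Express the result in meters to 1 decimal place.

Rounding to 4 decimal places leaves each coordinate within ±5e-05° of the true value.
Latitude error → 5e-05 × 111000 = 5.55 m along the meridian.
E–W at 47.827°: 5e-05° × 111000 × cos 47.827° = 5e-05 × 111000 × 0.6714 ≈ 3.72611 m.
The two errors are perpendicular, so the maximum displacement is √(5.55² + 3.72611²) ≈ 6.68479 m.

6.7 meters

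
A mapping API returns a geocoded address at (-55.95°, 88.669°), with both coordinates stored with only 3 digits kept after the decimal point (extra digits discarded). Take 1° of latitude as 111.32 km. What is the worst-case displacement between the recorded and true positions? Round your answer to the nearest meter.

Truncating at 3 decimal places can drop up to a full unit in the last place, so each coordinate may be off by as much as 0.001°.
N–S: 0.001° × 111320 m/° = 111.32 m.
East–west component at 55.95°: 0.001° × 111320 × cos 55.95° ≈ 0.001 × 62329.9 ≈ 62.3299 m.
Worst case both components are at the extreme and orthogonal: √(111.32² + 62.3299²) ≈ 127.582 m.

128 meters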